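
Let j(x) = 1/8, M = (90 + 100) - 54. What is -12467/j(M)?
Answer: -99736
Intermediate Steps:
M = 136 (M = 190 - 54 = 136)
j(x) = ⅛
-12467/j(M) = -12467/⅛ = -12467*8 = -99736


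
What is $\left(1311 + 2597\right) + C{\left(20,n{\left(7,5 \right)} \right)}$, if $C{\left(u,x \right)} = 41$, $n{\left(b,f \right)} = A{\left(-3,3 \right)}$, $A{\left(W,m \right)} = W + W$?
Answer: $3949$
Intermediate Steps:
$A{\left(W,m \right)} = 2 W$
$n{\left(b,f \right)} = -6$ ($n{\left(b,f \right)} = 2 \left(-3\right) = -6$)
$\left(1311 + 2597\right) + C{\left(20,n{\left(7,5 \right)} \right)} = \left(1311 + 2597\right) + 41 = 3908 + 41 = 3949$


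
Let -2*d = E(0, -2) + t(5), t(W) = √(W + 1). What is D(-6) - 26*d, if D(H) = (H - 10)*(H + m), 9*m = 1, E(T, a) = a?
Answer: 614/9 + 13*√6 ≈ 100.07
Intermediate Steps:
t(W) = √(1 + W)
m = ⅑ (m = (⅑)*1 = ⅑ ≈ 0.11111)
d = 1 - √6/2 (d = -(-2 + √(1 + 5))/2 = -(-2 + √6)/2 = 1 - √6/2 ≈ -0.22474)
D(H) = (-10 + H)*(⅑ + H) (D(H) = (H - 10)*(H + ⅑) = (-10 + H)*(⅑ + H))
D(-6) - 26*d = (-10/9 + (-6)² - 89/9*(-6)) - 26*(1 - √6/2) = (-10/9 + 36 + 178/3) + (-26 + 13*√6) = 848/9 + (-26 + 13*√6) = 614/9 + 13*√6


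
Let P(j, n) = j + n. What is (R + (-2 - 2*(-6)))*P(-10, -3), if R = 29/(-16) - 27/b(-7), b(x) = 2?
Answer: 1105/16 ≈ 69.063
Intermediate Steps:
R = -245/16 (R = 29/(-16) - 27/2 = 29*(-1/16) - 27*1/2 = -29/16 - 27/2 = -245/16 ≈ -15.313)
(R + (-2 - 2*(-6)))*P(-10, -3) = (-245/16 + (-2 - 2*(-6)))*(-10 - 3) = (-245/16 + (-2 + 12))*(-13) = (-245/16 + 10)*(-13) = -85/16*(-13) = 1105/16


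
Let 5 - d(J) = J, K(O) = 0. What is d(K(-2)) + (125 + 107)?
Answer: 237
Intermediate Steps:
d(J) = 5 - J
d(K(-2)) + (125 + 107) = (5 - 1*0) + (125 + 107) = (5 + 0) + 232 = 5 + 232 = 237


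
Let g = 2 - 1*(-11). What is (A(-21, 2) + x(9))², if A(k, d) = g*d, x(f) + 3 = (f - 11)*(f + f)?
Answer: 169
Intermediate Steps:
x(f) = -3 + 2*f*(-11 + f) (x(f) = -3 + (f - 11)*(f + f) = -3 + (-11 + f)*(2*f) = -3 + 2*f*(-11 + f))
g = 13 (g = 2 + 11 = 13)
A(k, d) = 13*d
(A(-21, 2) + x(9))² = (13*2 + (-3 - 22*9 + 2*9²))² = (26 + (-3 - 198 + 2*81))² = (26 + (-3 - 198 + 162))² = (26 - 39)² = (-13)² = 169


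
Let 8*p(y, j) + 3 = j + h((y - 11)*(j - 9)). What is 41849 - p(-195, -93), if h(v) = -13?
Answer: 334901/8 ≈ 41863.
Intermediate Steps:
p(y, j) = -2 + j/8 (p(y, j) = -3/8 + (j - 13)/8 = -3/8 + (-13 + j)/8 = -3/8 + (-13/8 + j/8) = -2 + j/8)
41849 - p(-195, -93) = 41849 - (-2 + (1/8)*(-93)) = 41849 - (-2 - 93/8) = 41849 - 1*(-109/8) = 41849 + 109/8 = 334901/8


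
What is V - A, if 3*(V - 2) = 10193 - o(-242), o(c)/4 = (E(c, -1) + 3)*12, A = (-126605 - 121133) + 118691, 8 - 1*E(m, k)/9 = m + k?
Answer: 288764/3 ≈ 96255.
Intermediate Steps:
E(m, k) = 72 - 9*k - 9*m (E(m, k) = 72 - 9*(m + k) = 72 - 9*(k + m) = 72 + (-9*k - 9*m) = 72 - 9*k - 9*m)
A = -129047 (A = -247738 + 118691 = -129047)
o(c) = 4032 - 432*c (o(c) = 4*(((72 - 9*(-1) - 9*c) + 3)*12) = 4*(((72 + 9 - 9*c) + 3)*12) = 4*(((81 - 9*c) + 3)*12) = 4*((84 - 9*c)*12) = 4*(1008 - 108*c) = 4032 - 432*c)
V = -98377/3 (V = 2 + (10193 - (4032 - 432*(-242)))/3 = 2 + (10193 - (4032 + 104544))/3 = 2 + (10193 - 1*108576)/3 = 2 + (10193 - 108576)/3 = 2 + (⅓)*(-98383) = 2 - 98383/3 = -98377/3 ≈ -32792.)
V - A = -98377/3 - 1*(-129047) = -98377/3 + 129047 = 288764/3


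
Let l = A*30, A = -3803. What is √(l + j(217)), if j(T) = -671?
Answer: I*√114761 ≈ 338.76*I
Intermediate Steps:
l = -114090 (l = -3803*30 = -114090)
√(l + j(217)) = √(-114090 - 671) = √(-114761) = I*√114761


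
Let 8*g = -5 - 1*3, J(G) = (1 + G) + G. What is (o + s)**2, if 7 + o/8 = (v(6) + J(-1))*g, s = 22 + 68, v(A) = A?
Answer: 36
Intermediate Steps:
J(G) = 1 + 2*G
g = -1 (g = (-5 - 1*3)/8 = (-5 - 3)/8 = (1/8)*(-8) = -1)
s = 90
o = -96 (o = -56 + 8*((6 + (1 + 2*(-1)))*(-1)) = -56 + 8*((6 + (1 - 2))*(-1)) = -56 + 8*((6 - 1)*(-1)) = -56 + 8*(5*(-1)) = -56 + 8*(-5) = -56 - 40 = -96)
(o + s)**2 = (-96 + 90)**2 = (-6)**2 = 36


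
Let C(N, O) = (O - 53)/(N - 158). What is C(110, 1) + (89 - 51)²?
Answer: 17341/12 ≈ 1445.1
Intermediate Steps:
C(N, O) = (-53 + O)/(-158 + N)
C(110, 1) + (89 - 51)² = (-53 + 1)/(-158 + 110) + (89 - 51)² = -52/(-48) + 38² = -1/48*(-52) + 1444 = 13/12 + 1444 = 17341/12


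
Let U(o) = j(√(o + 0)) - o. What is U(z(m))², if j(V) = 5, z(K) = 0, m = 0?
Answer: 25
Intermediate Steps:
U(o) = 5 - o
U(z(m))² = (5 - 1*0)² = (5 + 0)² = 5² = 25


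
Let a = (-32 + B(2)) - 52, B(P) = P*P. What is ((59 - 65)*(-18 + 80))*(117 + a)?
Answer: -13764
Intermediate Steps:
B(P) = P²
a = -80 (a = (-32 + 2²) - 52 = (-32 + 4) - 52 = -28 - 52 = -80)
((59 - 65)*(-18 + 80))*(117 + a) = ((59 - 65)*(-18 + 80))*(117 - 80) = -6*62*37 = -372*37 = -13764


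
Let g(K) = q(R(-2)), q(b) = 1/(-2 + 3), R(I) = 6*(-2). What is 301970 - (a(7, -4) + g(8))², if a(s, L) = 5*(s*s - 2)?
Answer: 246274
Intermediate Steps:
R(I) = -12
a(s, L) = -10 + 5*s² (a(s, L) = 5*(s² - 2) = 5*(-2 + s²) = -10 + 5*s²)
q(b) = 1 (q(b) = 1/1 = 1)
g(K) = 1
301970 - (a(7, -4) + g(8))² = 301970 - ((-10 + 5*7²) + 1)² = 301970 - ((-10 + 5*49) + 1)² = 301970 - ((-10 + 245) + 1)² = 301970 - (235 + 1)² = 301970 - 1*236² = 301970 - 1*55696 = 301970 - 55696 = 246274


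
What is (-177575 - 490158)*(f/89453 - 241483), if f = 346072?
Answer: 14423722385897891/89453 ≈ 1.6124e+11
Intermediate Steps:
(-177575 - 490158)*(f/89453 - 241483) = (-177575 - 490158)*(346072/89453 - 241483) = -667733*(346072*(1/89453) - 241483) = -667733*(346072/89453 - 241483) = -667733*(-21601032727/89453) = 14423722385897891/89453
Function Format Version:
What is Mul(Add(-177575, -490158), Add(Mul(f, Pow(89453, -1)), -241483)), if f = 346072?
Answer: Rational(14423722385897891, 89453) ≈ 1.6124e+11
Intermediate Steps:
Mul(Add(-177575, -490158), Add(Mul(f, Pow(89453, -1)), -241483)) = Mul(Add(-177575, -490158), Add(Mul(346072, Pow(89453, -1)), -241483)) = Mul(-667733, Add(Mul(346072, Rational(1, 89453)), -241483)) = Mul(-667733, Add(Rational(346072, 89453), -241483)) = Mul(-667733, Rational(-21601032727, 89453)) = Rational(14423722385897891, 89453)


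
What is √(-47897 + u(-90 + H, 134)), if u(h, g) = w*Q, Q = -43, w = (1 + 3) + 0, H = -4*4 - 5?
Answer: 21*I*√109 ≈ 219.25*I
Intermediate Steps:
H = -21 (H = -16 - 5 = -21)
w = 4 (w = 4 + 0 = 4)
u(h, g) = -172 (u(h, g) = 4*(-43) = -172)
√(-47897 + u(-90 + H, 134)) = √(-47897 - 172) = √(-48069) = 21*I*√109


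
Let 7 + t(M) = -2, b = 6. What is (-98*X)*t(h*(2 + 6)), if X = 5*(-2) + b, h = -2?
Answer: -3528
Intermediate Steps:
X = -4 (X = 5*(-2) + 6 = -10 + 6 = -4)
t(M) = -9 (t(M) = -7 - 2 = -9)
(-98*X)*t(h*(2 + 6)) = -98*(-4)*(-9) = 392*(-9) = -3528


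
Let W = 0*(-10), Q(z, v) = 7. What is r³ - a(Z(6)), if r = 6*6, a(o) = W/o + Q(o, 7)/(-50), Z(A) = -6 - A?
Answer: 2332807/50 ≈ 46656.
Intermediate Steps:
W = 0
a(o) = -7/50 (a(o) = 0/o + 7/(-50) = 0 + 7*(-1/50) = 0 - 7/50 = -7/50)
r = 36
r³ - a(Z(6)) = 36³ - 1*(-7/50) = 46656 + 7/50 = 2332807/50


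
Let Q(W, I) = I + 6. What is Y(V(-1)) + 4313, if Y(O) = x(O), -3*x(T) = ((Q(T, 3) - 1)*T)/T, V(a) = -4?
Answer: 12931/3 ≈ 4310.3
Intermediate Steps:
Q(W, I) = 6 + I
x(T) = -8/3 (x(T) = -((6 + 3) - 1)*T/(3*T) = -(9 - 1)*T/(3*T) = -8*T/(3*T) = -⅓*8 = -8/3)
Y(O) = -8/3
Y(V(-1)) + 4313 = -8/3 + 4313 = 12931/3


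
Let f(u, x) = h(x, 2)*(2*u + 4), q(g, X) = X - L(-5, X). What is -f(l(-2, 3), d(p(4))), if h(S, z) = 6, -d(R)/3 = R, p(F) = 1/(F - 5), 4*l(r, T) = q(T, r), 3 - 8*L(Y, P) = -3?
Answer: -63/4 ≈ -15.750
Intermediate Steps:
L(Y, P) = ¾ (L(Y, P) = 3/8 - ⅛*(-3) = 3/8 + 3/8 = ¾)
q(g, X) = -¾ + X (q(g, X) = X - 1*¾ = X - ¾ = -¾ + X)
l(r, T) = -3/16 + r/4 (l(r, T) = (-¾ + r)/4 = -3/16 + r/4)
p(F) = 1/(-5 + F)
d(R) = -3*R
f(u, x) = 24 + 12*u (f(u, x) = 6*(2*u + 4) = 6*(4 + 2*u) = 24 + 12*u)
-f(l(-2, 3), d(p(4))) = -(24 + 12*(-3/16 + (¼)*(-2))) = -(24 + 12*(-3/16 - ½)) = -(24 + 12*(-11/16)) = -(24 - 33/4) = -1*63/4 = -63/4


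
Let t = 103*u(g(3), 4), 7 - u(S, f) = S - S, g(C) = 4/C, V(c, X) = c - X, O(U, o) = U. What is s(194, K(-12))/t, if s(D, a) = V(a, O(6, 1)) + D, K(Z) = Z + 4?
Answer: 180/721 ≈ 0.24965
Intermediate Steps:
K(Z) = 4 + Z
s(D, a) = -6 + D + a (s(D, a) = (a - 1*6) + D = (a - 6) + D = (-6 + a) + D = -6 + D + a)
u(S, f) = 7 (u(S, f) = 7 - (S - S) = 7 - 1*0 = 7 + 0 = 7)
t = 721 (t = 103*7 = 721)
s(194, K(-12))/t = (-6 + 194 + (4 - 12))/721 = (-6 + 194 - 8)*(1/721) = 180*(1/721) = 180/721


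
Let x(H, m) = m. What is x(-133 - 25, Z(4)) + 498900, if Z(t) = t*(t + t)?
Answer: 498932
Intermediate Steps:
Z(t) = 2*t**2 (Z(t) = t*(2*t) = 2*t**2)
x(-133 - 25, Z(4)) + 498900 = 2*4**2 + 498900 = 2*16 + 498900 = 32 + 498900 = 498932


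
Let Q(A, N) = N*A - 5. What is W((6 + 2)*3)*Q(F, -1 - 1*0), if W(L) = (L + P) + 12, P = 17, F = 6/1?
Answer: -583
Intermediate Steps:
F = 6 (F = 6*1 = 6)
Q(A, N) = -5 + A*N (Q(A, N) = A*N - 5 = -5 + A*N)
W(L) = 29 + L (W(L) = (L + 17) + 12 = (17 + L) + 12 = 29 + L)
W((6 + 2)*3)*Q(F, -1 - 1*0) = (29 + (6 + 2)*3)*(-5 + 6*(-1 - 1*0)) = (29 + 8*3)*(-5 + 6*(-1 + 0)) = (29 + 24)*(-5 + 6*(-1)) = 53*(-5 - 6) = 53*(-11) = -583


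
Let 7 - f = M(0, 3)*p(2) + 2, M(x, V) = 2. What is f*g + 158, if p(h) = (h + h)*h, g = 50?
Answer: -392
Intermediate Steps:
p(h) = 2*h² (p(h) = (2*h)*h = 2*h²)
f = -11 (f = 7 - (2*(2*2²) + 2) = 7 - (2*(2*4) + 2) = 7 - (2*8 + 2) = 7 - (16 + 2) = 7 - 1*18 = 7 - 18 = -11)
f*g + 158 = -11*50 + 158 = -550 + 158 = -392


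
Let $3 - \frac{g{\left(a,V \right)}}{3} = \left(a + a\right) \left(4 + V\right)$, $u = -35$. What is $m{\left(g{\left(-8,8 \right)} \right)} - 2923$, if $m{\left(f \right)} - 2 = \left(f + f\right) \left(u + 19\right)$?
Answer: $-21641$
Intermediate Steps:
$g{\left(a,V \right)} = 9 - 6 a \left(4 + V\right)$ ($g{\left(a,V \right)} = 9 - 3 \left(a + a\right) \left(4 + V\right) = 9 - 3 \cdot 2 a \left(4 + V\right) = 9 - 6 a \left(4 + V\right)$)
$m{\left(f \right)} = 2 - 32 f$ ($m{\left(f \right)} = 2 + \left(f + f\right) \left(-35 + 19\right) = 2 + 2 f \left(-16\right) = 2 - 32 f$)
$m{\left(g{\left(-8,8 \right)} \right)} - 2923 = \left(2 - 32 \left(9 - -192 - 48 \left(-8\right)\right)\right) - 2923 = \left(2 - 32 \left(9 + 192 + 384\right)\right) - 2923 = \left(2 - 18720\right) - 2923 = -18718 - 2923 = -21641$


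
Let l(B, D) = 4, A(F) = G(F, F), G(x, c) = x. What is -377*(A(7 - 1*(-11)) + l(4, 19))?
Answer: -8294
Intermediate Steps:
A(F) = F
-377*(A(7 - 1*(-11)) + l(4, 19)) = -377*((7 - 1*(-11)) + 4) = -377*((7 + 11) + 4) = -377*(18 + 4) = -377*22 = -8294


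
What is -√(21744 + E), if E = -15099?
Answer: -√6645 ≈ -81.517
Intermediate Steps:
-√(21744 + E) = -√(21744 - 15099) = -√6645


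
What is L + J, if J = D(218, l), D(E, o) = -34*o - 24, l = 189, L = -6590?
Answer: -13040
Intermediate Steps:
D(E, o) = -24 - 34*o
J = -6450 (J = -24 - 34*189 = -24 - 6426 = -6450)
L + J = -6590 - 6450 = -13040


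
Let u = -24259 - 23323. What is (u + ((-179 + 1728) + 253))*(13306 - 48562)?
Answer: 1614019680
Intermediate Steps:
u = -47582
(u + ((-179 + 1728) + 253))*(13306 - 48562) = (-47582 + ((-179 + 1728) + 253))*(13306 - 48562) = (-47582 + (1549 + 253))*(-35256) = (-47582 + 1802)*(-35256) = -45780*(-35256) = 1614019680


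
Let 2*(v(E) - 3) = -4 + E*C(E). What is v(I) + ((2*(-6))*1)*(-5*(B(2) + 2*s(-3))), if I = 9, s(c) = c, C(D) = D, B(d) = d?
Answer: -397/2 ≈ -198.50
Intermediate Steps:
v(E) = 1 + E²/2 (v(E) = 3 + (-4 + E*E)/2 = 3 + (-4 + E²)/2 = 3 + (-2 + E²/2) = 1 + E²/2)
v(I) + ((2*(-6))*1)*(-5*(B(2) + 2*s(-3))) = (1 + (½)*9²) + ((2*(-6))*1)*(-5*(2 + 2*(-3))) = (1 + (½)*81) + (-12*1)*(-5*(2 - 6)) = (1 + 81/2) - (-60)*(-4) = 83/2 - 12*20 = 83/2 - 240 = -397/2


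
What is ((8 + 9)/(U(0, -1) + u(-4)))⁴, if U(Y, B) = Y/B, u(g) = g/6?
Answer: 6765201/16 ≈ 4.2283e+5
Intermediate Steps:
u(g) = g/6 (u(g) = g*(⅙) = g/6)
((8 + 9)/(U(0, -1) + u(-4)))⁴ = ((8 + 9)/(0/(-1) + (⅙)*(-4)))⁴ = (17/(0*(-1) - ⅔))⁴ = (17/(0 - ⅔))⁴ = (17/(-⅔))⁴ = (17*(-3/2))⁴ = (-51/2)⁴ = 6765201/16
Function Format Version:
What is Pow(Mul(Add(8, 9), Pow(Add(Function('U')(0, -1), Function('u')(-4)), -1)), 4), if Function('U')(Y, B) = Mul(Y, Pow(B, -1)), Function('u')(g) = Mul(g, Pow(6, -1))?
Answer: Rational(6765201, 16) ≈ 4.2283e+5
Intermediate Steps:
Function('u')(g) = Mul(Rational(1, 6), g) (Function('u')(g) = Mul(g, Rational(1, 6)) = Mul(Rational(1, 6), g))
Pow(Mul(Add(8, 9), Pow(Add(Function('U')(0, -1), Function('u')(-4)), -1)), 4) = Pow(Mul(Add(8, 9), Pow(Add(Mul(0, Pow(-1, -1)), Mul(Rational(1, 6), -4)), -1)), 4) = Pow(Mul(17, Pow(Add(Mul(0, -1), Rational(-2, 3)), -1)), 4) = Pow(Mul(17, Pow(Add(0, Rational(-2, 3)), -1)), 4) = Pow(Mul(17, Pow(Rational(-2, 3), -1)), 4) = Pow(Mul(17, Rational(-3, 2)), 4) = Pow(Rational(-51, 2), 4) = Rational(6765201, 16)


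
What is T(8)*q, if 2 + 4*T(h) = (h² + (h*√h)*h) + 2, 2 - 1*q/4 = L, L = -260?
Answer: 16768 + 33536*√2 ≈ 64195.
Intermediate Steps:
q = 1048 (q = 8 - 4*(-260) = 8 + 1040 = 1048)
T(h) = h²/4 + h^(5/2)/4 (T(h) = -½ + ((h² + (h*√h)*h) + 2)/4 = -½ + ((h² + h^(3/2)*h) + 2)/4 = -½ + ((h² + h^(5/2)) + 2)/4 = -½ + (2 + h² + h^(5/2))/4 = -½ + (½ + h²/4 + h^(5/2)/4) = h²/4 + h^(5/2)/4)
T(8)*q = ((¼)*8² + 8^(5/2)/4)*1048 = ((¼)*64 + (128*√2)/4)*1048 = (16 + 32*√2)*1048 = 16768 + 33536*√2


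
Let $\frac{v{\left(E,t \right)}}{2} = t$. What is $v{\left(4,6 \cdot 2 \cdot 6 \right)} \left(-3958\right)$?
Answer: $-569952$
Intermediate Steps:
$v{\left(E,t \right)} = 2 t$
$v{\left(4,6 \cdot 2 \cdot 6 \right)} \left(-3958\right) = 2 \cdot 6 \cdot 2 \cdot 6 \left(-3958\right) = 2 \cdot 12 \cdot 6 \left(-3958\right) = 2 \cdot 72 \left(-3958\right) = 144 \left(-3958\right) = -569952$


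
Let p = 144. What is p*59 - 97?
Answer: 8399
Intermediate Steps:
p*59 - 97 = 144*59 - 97 = 8496 - 97 = 8399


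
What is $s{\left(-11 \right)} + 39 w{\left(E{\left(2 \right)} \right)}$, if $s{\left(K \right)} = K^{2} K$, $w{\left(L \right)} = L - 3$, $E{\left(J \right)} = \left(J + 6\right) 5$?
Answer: $112$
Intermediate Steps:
$E{\left(J \right)} = 30 + 5 J$ ($E{\left(J \right)} = \left(6 + J\right) 5 = 30 + 5 J$)
$w{\left(L \right)} = -3 + L$
$s{\left(K \right)} = K^{3}$
$s{\left(-11 \right)} + 39 w{\left(E{\left(2 \right)} \right)} = \left(-11\right)^{3} + 39 \left(-3 + \left(30 + 5 \cdot 2\right)\right) = -1331 + 39 \left(-3 + \left(30 + 10\right)\right) = -1331 + 39 \left(-3 + 40\right) = -1331 + 39 \cdot 37 = -1331 + 1443 = 112$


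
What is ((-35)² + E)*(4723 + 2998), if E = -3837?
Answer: -20167252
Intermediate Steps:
((-35)² + E)*(4723 + 2998) = ((-35)² - 3837)*(4723 + 2998) = (1225 - 3837)*7721 = -2612*7721 = -20167252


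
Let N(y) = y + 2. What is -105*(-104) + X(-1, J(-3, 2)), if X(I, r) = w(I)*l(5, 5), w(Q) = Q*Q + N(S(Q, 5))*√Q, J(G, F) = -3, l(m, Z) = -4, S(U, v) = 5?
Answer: 10916 - 28*I ≈ 10916.0 - 28.0*I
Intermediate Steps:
N(y) = 2 + y
w(Q) = Q² + 7*√Q (w(Q) = Q*Q + (2 + 5)*√Q = Q² + 7*√Q)
X(I, r) = -28*√I - 4*I² (X(I, r) = (I² + 7*√I)*(-4) = -28*√I - 4*I²)
-105*(-104) + X(-1, J(-3, 2)) = -105*(-104) + (-28*I - 4*(-1)²) = 10920 + (-28*I - 4*1) = 10920 + (-28*I - 4) = 10920 + (-4 - 28*I) = 10916 - 28*I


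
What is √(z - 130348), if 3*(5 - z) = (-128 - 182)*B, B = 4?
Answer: I*√1169367/3 ≈ 360.46*I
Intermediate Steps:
z = 1255/3 (z = 5 - (-128 - 182)*4/3 = 5 - (-310)*4/3 = 5 - ⅓*(-1240) = 5 + 1240/3 = 1255/3 ≈ 418.33)
√(z - 130348) = √(1255/3 - 130348) = √(-389789/3) = I*√1169367/3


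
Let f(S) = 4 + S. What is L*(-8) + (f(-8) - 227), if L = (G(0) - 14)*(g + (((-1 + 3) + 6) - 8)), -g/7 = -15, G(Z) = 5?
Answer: 7329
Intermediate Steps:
g = 105 (g = -7*(-15) = 105)
L = -945 (L = (5 - 14)*(105 + (((-1 + 3) + 6) - 8)) = -9*(105 + ((2 + 6) - 8)) = -9*(105 + (8 - 8)) = -9*(105 + 0) = -9*105 = -945)
L*(-8) + (f(-8) - 227) = -945*(-8) + ((4 - 8) - 227) = 7560 + (-4 - 227) = 7560 - 231 = 7329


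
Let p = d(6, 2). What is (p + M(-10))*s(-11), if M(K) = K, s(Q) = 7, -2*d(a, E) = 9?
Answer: -203/2 ≈ -101.50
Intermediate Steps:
d(a, E) = -9/2 (d(a, E) = -½*9 = -9/2)
p = -9/2 ≈ -4.5000
(p + M(-10))*s(-11) = (-9/2 - 10)*7 = -29/2*7 = -203/2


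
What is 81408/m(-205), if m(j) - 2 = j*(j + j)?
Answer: 20352/21013 ≈ 0.96854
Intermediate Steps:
m(j) = 2 + 2*j² (m(j) = 2 + j*(j + j) = 2 + j*(2*j) = 2 + 2*j²)
81408/m(-205) = 81408/(2 + 2*(-205)²) = 81408/(2 + 2*42025) = 81408/(2 + 84050) = 81408/84052 = 81408*(1/84052) = 20352/21013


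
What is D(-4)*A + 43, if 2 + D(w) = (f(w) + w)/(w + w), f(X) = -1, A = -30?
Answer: 337/4 ≈ 84.250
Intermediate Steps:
D(w) = -2 + (-1 + w)/(2*w) (D(w) = -2 + (-1 + w)/(w + w) = -2 + (-1 + w)/((2*w)) = -2 + (-1 + w)*(1/(2*w)) = -2 + (-1 + w)/(2*w))
D(-4)*A + 43 = ((½)*(-1 - 3*(-4))/(-4))*(-30) + 43 = ((½)*(-¼)*(-1 + 12))*(-30) + 43 = ((½)*(-¼)*11)*(-30) + 43 = -11/8*(-30) + 43 = 165/4 + 43 = 337/4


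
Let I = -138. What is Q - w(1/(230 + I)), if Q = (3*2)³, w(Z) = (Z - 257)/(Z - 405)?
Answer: 216873/1007 ≈ 215.37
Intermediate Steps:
w(Z) = (-257 + Z)/(-405 + Z)
Q = 216 (Q = 6³ = 216)
Q - w(1/(230 + I)) = 216 - (-257 + 1/(230 - 138))/(-405 + 1/(230 - 138)) = 216 - (-257 + 1/92)/(-405 + 1/92) = 216 - (-23643)/((-37259/92)*92) = 216 - (-92)*(-23643)/(37259*92) = 216 - 1*639/1007 = 216 - 639/1007 = 216873/1007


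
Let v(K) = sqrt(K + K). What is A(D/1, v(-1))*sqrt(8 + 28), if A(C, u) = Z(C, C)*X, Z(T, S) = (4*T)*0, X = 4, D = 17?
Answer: 0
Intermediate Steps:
v(K) = sqrt(2)*sqrt(K) (v(K) = sqrt(2*K) = sqrt(2)*sqrt(K))
Z(T, S) = 0
A(C, u) = 0 (A(C, u) = 0*4 = 0)
A(D/1, v(-1))*sqrt(8 + 28) = 0*sqrt(8 + 28) = 0*sqrt(36) = 0*6 = 0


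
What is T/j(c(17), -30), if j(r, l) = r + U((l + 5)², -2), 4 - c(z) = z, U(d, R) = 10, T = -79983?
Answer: 26661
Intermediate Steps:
c(z) = 4 - z
j(r, l) = 10 + r (j(r, l) = r + 10 = 10 + r)
T/j(c(17), -30) = -79983/(10 + (4 - 1*17)) = -79983/(10 + (4 - 17)) = -79983/(10 - 13) = -79983/(-3) = -79983*(-⅓) = 26661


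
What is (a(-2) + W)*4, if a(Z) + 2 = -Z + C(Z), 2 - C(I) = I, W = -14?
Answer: -40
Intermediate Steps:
C(I) = 2 - I
a(Z) = -2*Z (a(Z) = -2 + (-Z + (2 - Z)) = -2 + (2 - 2*Z) = -2*Z)
(a(-2) + W)*4 = (-2*(-2) - 14)*4 = (4 - 14)*4 = -10*4 = -40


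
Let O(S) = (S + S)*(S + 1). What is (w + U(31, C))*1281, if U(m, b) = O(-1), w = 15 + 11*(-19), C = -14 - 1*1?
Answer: -248514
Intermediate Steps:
C = -15 (C = -14 - 1 = -15)
w = -194 (w = 15 - 209 = -194)
O(S) = 2*S*(1 + S) (O(S) = (2*S)*(1 + S) = 2*S*(1 + S))
U(m, b) = 0 (U(m, b) = 2*(-1)*(1 - 1) = 2*(-1)*0 = 0)
(w + U(31, C))*1281 = (-194 + 0)*1281 = -194*1281 = -248514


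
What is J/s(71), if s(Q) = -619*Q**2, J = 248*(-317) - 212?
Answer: 78828/3120379 ≈ 0.025262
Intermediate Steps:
J = -78828 (J = -78616 - 212 = -78828)
J/s(71) = -78828/((-619*71**2)) = -78828/((-619*5041)) = -78828/(-3120379) = -78828*(-1/3120379) = 78828/3120379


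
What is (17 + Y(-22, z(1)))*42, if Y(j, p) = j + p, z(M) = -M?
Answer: -252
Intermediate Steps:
(17 + Y(-22, z(1)))*42 = (17 + (-22 - 1*1))*42 = (17 + (-22 - 1))*42 = (17 - 23)*42 = -6*42 = -252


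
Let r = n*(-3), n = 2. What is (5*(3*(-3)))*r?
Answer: 270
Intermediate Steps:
r = -6 (r = 2*(-3) = -6)
(5*(3*(-3)))*r = (5*(3*(-3)))*(-6) = (5*(-9))*(-6) = -45*(-6) = 270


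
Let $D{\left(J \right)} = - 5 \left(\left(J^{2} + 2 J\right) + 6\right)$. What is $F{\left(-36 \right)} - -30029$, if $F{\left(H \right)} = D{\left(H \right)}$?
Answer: $23879$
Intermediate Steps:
$D{\left(J \right)} = -30 - 10 J - 5 J^{2}$ ($D{\left(J \right)} = - 5 \left(6 + J^{2} + 2 J\right) = -30 - 10 J - 5 J^{2}$)
$F{\left(H \right)} = -30 - 10 H - 5 H^{2}$
$F{\left(-36 \right)} - -30029 = \left(-30 - -360 - 5 \left(-36\right)^{2}\right) - -30029 = \left(-30 + 360 - 6480\right) + 30029 = -6150 + 30029 = 23879$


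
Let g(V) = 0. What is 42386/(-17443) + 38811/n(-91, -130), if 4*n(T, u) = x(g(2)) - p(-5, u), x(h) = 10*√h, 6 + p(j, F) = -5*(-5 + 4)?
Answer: 2707878706/17443 ≈ 1.5524e+5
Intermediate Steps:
p(j, F) = -1 (p(j, F) = -6 - 5*(-5 + 4) = -6 - 5*(-1) = -6 + 5 = -1)
n(T, u) = ¼ (n(T, u) = (10*√0 - 1*(-1))/4 = (10*0 + 1)/4 = (0 + 1)/4 = (¼)*1 = ¼)
42386/(-17443) + 38811/n(-91, -130) = 42386/(-17443) + 38811/(¼) = 42386*(-1/17443) + 38811*4 = -42386/17443 + 155244 = 2707878706/17443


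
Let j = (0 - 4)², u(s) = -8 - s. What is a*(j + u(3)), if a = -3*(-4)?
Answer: 60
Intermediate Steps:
a = 12
j = 16 (j = (-4)² = 16)
a*(j + u(3)) = 12*(16 + (-8 - 1*3)) = 12*(16 + (-8 - 3)) = 12*(16 - 11) = 12*5 = 60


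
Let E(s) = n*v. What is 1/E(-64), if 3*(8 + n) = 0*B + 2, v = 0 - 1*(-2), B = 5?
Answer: -3/44 ≈ -0.068182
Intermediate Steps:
v = 2 (v = 0 + 2 = 2)
n = -22/3 (n = -8 + (0*5 + 2)/3 = -8 + (0 + 2)/3 = -8 + (⅓)*2 = -8 + ⅔ = -22/3 ≈ -7.3333)
E(s) = -44/3 (E(s) = -22/3*2 = -44/3)
1/E(-64) = 1/(-44/3) = -3/44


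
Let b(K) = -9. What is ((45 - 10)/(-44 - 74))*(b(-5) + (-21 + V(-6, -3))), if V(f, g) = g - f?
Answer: 945/118 ≈ 8.0085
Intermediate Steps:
((45 - 10)/(-44 - 74))*(b(-5) + (-21 + V(-6, -3))) = ((45 - 10)/(-44 - 74))*(-9 + (-21 + (-3 - 1*(-6)))) = (35/(-118))*(-9 + (-21 + (-3 + 6))) = (35*(-1/118))*(-9 + (-21 + 3)) = -35*(-9 - 18)/118 = -35/118*(-27) = 945/118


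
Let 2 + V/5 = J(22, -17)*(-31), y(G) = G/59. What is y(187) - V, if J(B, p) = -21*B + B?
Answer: -4023023/59 ≈ -68187.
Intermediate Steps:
J(B, p) = -20*B
y(G) = G/59 (y(G) = G*(1/59) = G/59)
V = 68190 (V = -10 + 5*(-20*22*(-31)) = -10 + 5*(-440*(-31)) = -10 + 5*13640 = -10 + 68200 = 68190)
y(187) - V = (1/59)*187 - 1*68190 = 187/59 - 68190 = -4023023/59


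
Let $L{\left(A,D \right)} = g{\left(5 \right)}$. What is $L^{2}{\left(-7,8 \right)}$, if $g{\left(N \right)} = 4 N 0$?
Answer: $0$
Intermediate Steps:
$g{\left(N \right)} = 0$
$L{\left(A,D \right)} = 0$
$L^{2}{\left(-7,8 \right)} = 0^{2} = 0$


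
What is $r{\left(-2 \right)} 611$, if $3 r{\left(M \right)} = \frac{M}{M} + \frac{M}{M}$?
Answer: $\frac{1222}{3} \approx 407.33$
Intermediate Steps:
$r{\left(M \right)} = \frac{2}{3}$ ($r{\left(M \right)} = \frac{\frac{M}{M} + \frac{M}{M}}{3} = \frac{1 + 1}{3} = \frac{1}{3} \cdot 2 = \frac{2}{3}$)
$r{\left(-2 \right)} 611 = \frac{2}{3} \cdot 611 = \frac{1222}{3}$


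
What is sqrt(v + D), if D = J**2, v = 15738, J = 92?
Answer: sqrt(24202) ≈ 155.57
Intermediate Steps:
D = 8464 (D = 92**2 = 8464)
sqrt(v + D) = sqrt(15738 + 8464) = sqrt(24202)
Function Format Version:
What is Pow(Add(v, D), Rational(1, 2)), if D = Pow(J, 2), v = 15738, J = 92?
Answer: Pow(24202, Rational(1, 2)) ≈ 155.57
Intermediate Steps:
D = 8464 (D = Pow(92, 2) = 8464)
Pow(Add(v, D), Rational(1, 2)) = Pow(Add(15738, 8464), Rational(1, 2)) = Pow(24202, Rational(1, 2))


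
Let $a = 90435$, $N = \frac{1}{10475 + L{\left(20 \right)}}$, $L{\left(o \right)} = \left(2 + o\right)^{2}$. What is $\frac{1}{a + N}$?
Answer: $\frac{10959}{991077166} \approx 1.1058 \cdot 10^{-5}$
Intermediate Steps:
$N = \frac{1}{10959}$ ($N = \frac{1}{10475 + \left(2 + 20\right)^{2}} = \frac{1}{10475 + 22^{2}} = \frac{1}{10475 + 484} = \frac{1}{10959} \approx 9.1249 \cdot 10^{-5}$)
$\frac{1}{a + N} = \frac{1}{90435 + \frac{1}{10959}} = \frac{1}{\frac{991077166}{10959}} = \frac{10959}{991077166}$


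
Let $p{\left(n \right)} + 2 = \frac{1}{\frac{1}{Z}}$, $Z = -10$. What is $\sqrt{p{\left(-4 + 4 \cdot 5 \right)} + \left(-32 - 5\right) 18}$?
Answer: $i \sqrt{678} \approx 26.038 i$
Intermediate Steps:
$p{\left(n \right)} = -12$ ($p{\left(n \right)} = -2 + \frac{1}{\frac{1}{-10}} = -2 + \frac{1}{- \frac{1}{10}} = -2 - 10 = -12$)
$\sqrt{p{\left(-4 + 4 \cdot 5 \right)} + \left(-32 - 5\right) 18} = \sqrt{-12 + \left(-32 - 5\right) 18} = \sqrt{-12 - 666} = \sqrt{-678} = i \sqrt{678}$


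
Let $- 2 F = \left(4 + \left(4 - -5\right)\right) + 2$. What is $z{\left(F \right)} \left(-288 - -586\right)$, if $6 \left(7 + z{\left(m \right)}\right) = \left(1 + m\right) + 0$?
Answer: $- \frac{14453}{6} \approx -2408.8$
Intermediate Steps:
$F = - \frac{15}{2}$ ($F = - \frac{\left(4 + \left(4 - -5\right)\right) + 2}{2} = - \frac{\left(4 + \left(4 + 5\right)\right) + 2}{2} = - \frac{\left(4 + 9\right) + 2}{2} = - \frac{13 + 2}{2} = \left(- \frac{1}{2}\right) 15 = - \frac{15}{2} \approx -7.5$)
$z{\left(m \right)} = - \frac{41}{6} + \frac{m}{6}$ ($z{\left(m \right)} = -7 + \frac{\left(1 + m\right) + 0}{6} = -7 + \frac{1 + m}{6} = -7 + \left(\frac{1}{6} + \frac{m}{6}\right) = - \frac{41}{6} + \frac{m}{6}$)
$z{\left(F \right)} \left(-288 - -586\right) = \left(- \frac{41}{6} + \frac{1}{6} \left(- \frac{15}{2}\right)\right) \left(-288 - -586\right) = \left(- \frac{41}{6} - \frac{5}{4}\right) \left(-288 + 586\right) = \left(- \frac{97}{12}\right) 298 = - \frac{14453}{6}$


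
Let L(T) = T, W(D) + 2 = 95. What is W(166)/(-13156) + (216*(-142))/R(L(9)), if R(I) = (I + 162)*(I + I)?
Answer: -7477909/749892 ≈ -9.9720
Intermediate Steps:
W(D) = 93 (W(D) = -2 + 95 = 93)
R(I) = 2*I*(162 + I) (R(I) = (162 + I)*(2*I) = 2*I*(162 + I))
W(166)/(-13156) + (216*(-142))/R(L(9)) = 93/(-13156) + (216*(-142))/((2*9*(162 + 9))) = 93*(-1/13156) - 30672/(2*9*171) = -93/13156 - 30672/3078 = -93/13156 - 30672*1/3078 = -93/13156 - 568/57 = -7477909/749892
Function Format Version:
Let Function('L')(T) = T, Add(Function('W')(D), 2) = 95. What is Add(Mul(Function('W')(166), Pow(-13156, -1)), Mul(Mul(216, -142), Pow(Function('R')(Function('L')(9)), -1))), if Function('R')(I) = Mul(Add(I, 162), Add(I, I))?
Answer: Rational(-7477909, 749892) ≈ -9.9720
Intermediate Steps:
Function('W')(D) = 93 (Function('W')(D) = Add(-2, 95) = 93)
Function('R')(I) = Mul(2, I, Add(162, I)) (Function('R')(I) = Mul(Add(162, I), Mul(2, I)) = Mul(2, I, Add(162, I)))
Add(Mul(Function('W')(166), Pow(-13156, -1)), Mul(Mul(216, -142), Pow(Function('R')(Function('L')(9)), -1))) = Add(Mul(93, Pow(-13156, -1)), Mul(Mul(216, -142), Pow(Mul(2, 9, Add(162, 9)), -1))) = Add(Mul(93, Rational(-1, 13156)), Mul(-30672, Pow(Mul(2, 9, 171), -1))) = Add(Rational(-93, 13156), Mul(-30672, Pow(3078, -1))) = Add(Rational(-93, 13156), Mul(-30672, Rational(1, 3078))) = Add(Rational(-93, 13156), Rational(-568, 57)) = Rational(-7477909, 749892)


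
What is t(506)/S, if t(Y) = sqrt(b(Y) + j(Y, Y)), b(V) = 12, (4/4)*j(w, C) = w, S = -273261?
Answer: -sqrt(518)/273261 ≈ -8.3289e-5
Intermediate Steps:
j(w, C) = w
t(Y) = sqrt(12 + Y)
t(506)/S = sqrt(12 + 506)/(-273261) = sqrt(518)*(-1/273261) = -sqrt(518)/273261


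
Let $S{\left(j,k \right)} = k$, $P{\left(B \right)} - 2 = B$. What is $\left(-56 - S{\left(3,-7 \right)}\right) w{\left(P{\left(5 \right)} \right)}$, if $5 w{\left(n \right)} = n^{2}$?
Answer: $- \frac{2401}{5} \approx -480.2$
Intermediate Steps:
$P{\left(B \right)} = 2 + B$
$w{\left(n \right)} = \frac{n^{2}}{5}$
$\left(-56 - S{\left(3,-7 \right)}\right) w{\left(P{\left(5 \right)} \right)} = \left(-56 - -7\right) \frac{\left(2 + 5\right)^{2}}{5} = \left(-56 + 7\right) \frac{7^{2}}{5} = - 49 \cdot \frac{1}{5} \cdot 49 = \left(-49\right) \frac{49}{5} = - \frac{2401}{5}$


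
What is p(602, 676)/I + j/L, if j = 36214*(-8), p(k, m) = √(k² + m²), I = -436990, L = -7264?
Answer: 18107/454 - √204845/218495 ≈ 39.881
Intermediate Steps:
j = -289712
p(602, 676)/I + j/L = √(602² + 676²)/(-436990) - 289712/(-7264) = √(362404 + 456976)*(-1/436990) - 289712*(-1/7264) = √819380*(-1/436990) + 18107/454 = (2*√204845)*(-1/436990) + 18107/454 = -√204845/218495 + 18107/454 = 18107/454 - √204845/218495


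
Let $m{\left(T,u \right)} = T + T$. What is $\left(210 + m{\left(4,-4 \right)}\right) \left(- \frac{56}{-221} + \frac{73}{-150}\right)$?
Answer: $- \frac{842897}{16575} \approx -50.854$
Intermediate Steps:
$m{\left(T,u \right)} = 2 T$
$\left(210 + m{\left(4,-4 \right)}\right) \left(- \frac{56}{-221} + \frac{73}{-150}\right) = \left(210 + 2 \cdot 4\right) \left(- \frac{56}{-221} + \frac{73}{-150}\right) = \left(210 + 8\right) \left(\left(-56\right) \left(- \frac{1}{221}\right) + 73 \left(- \frac{1}{150}\right)\right) = 218 \left(\frac{56}{221} - \frac{73}{150}\right) = 218 \left(- \frac{7733}{33150}\right) = - \frac{842897}{16575}$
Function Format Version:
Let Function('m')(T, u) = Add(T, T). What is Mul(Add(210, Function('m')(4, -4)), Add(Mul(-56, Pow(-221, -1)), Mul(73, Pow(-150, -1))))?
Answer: Rational(-842897, 16575) ≈ -50.854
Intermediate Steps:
Function('m')(T, u) = Mul(2, T)
Mul(Add(210, Function('m')(4, -4)), Add(Mul(-56, Pow(-221, -1)), Mul(73, Pow(-150, -1)))) = Mul(Add(210, Mul(2, 4)), Add(Mul(-56, Pow(-221, -1)), Mul(73, Pow(-150, -1)))) = Mul(Add(210, 8), Add(Mul(-56, Rational(-1, 221)), Mul(73, Rational(-1, 150)))) = Mul(218, Add(Rational(56, 221), Rational(-73, 150))) = Mul(218, Rational(-7733, 33150)) = Rational(-842897, 16575)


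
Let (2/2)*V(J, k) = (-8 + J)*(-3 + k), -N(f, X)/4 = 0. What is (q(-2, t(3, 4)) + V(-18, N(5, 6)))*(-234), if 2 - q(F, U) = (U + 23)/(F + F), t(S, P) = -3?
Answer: -19890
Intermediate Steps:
q(F, U) = 2 - (23 + U)/(2*F) (q(F, U) = 2 - (U + 23)/(F + F) = 2 - (23 + U)/(2*F))
N(f, X) = 0 (N(f, X) = -4*0 = 0)
V(J, k) = (-8 + J)*(-3 + k)
(q(-2, t(3, 4)) + V(-18, N(5, 6)))*(-234) = ((1/2)*(-23 - 1*(-3) + 4*(-2))/(-2) + (24 - 8*0 - 3*(-18) - 18*0))*(-234) = ((1/2)*(-1/2)*(-23 + 3 - 8) + (24 + 0 + 54 + 0))*(-234) = ((1/2)*(-1/2)*(-28) + 78)*(-234) = (7 + 78)*(-234) = 85*(-234) = -19890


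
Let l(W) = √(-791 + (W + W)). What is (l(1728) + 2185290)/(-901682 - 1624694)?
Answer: -1092645/1263188 - √2665/2526376 ≈ -0.86501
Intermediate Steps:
l(W) = √(-791 + 2*W)
(l(1728) + 2185290)/(-901682 - 1624694) = (√(-791 + 2*1728) + 2185290)/(-901682 - 1624694) = (√(-791 + 3456) + 2185290)/(-2526376) = (√2665 + 2185290)*(-1/2526376) = (2185290 + √2665)*(-1/2526376) = -1092645/1263188 - √2665/2526376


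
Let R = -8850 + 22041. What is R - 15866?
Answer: -2675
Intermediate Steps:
R = 13191
R - 15866 = 13191 - 15866 = -2675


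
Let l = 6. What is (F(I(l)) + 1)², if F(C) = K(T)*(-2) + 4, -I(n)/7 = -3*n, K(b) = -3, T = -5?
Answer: 121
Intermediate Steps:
I(n) = 21*n (I(n) = -(-21)*n = 21*n)
F(C) = 10 (F(C) = -3*(-2) + 4 = 6 + 4 = 10)
(F(I(l)) + 1)² = (10 + 1)² = 11² = 121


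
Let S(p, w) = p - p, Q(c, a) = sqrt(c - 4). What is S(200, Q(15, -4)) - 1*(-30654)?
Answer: 30654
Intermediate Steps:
Q(c, a) = sqrt(-4 + c)
S(p, w) = 0
S(200, Q(15, -4)) - 1*(-30654) = 0 - 1*(-30654) = 0 + 30654 = 30654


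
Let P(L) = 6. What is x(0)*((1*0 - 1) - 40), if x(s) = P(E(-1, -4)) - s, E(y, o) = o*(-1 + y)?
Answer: -246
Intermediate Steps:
x(s) = 6 - s
x(0)*((1*0 - 1) - 40) = (6 - 1*0)*((1*0 - 1) - 40) = (6 + 0)*((0 - 1) - 40) = 6*(-1 - 40) = 6*(-41) = -246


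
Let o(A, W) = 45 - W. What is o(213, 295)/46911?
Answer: -250/46911 ≈ -0.0053292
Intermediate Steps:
o(213, 295)/46911 = (45 - 1*295)/46911 = (45 - 295)*(1/46911) = -250*1/46911 = -250/46911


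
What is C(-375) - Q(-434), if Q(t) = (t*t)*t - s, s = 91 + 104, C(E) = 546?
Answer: 81747245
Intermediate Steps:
s = 195
Q(t) = -195 + t³ (Q(t) = (t*t)*t - 1*195 = t²*t - 195 = t³ - 195 = -195 + t³)
C(-375) - Q(-434) = 546 - (-195 + (-434)³) = 546 - (-195 - 81746504) = 546 - 1*(-81746699) = 546 + 81746699 = 81747245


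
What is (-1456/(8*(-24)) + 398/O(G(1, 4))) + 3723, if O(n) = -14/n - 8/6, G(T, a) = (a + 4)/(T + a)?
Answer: 5359495/1452 ≈ 3691.1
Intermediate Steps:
G(T, a) = (4 + a)/(T + a)
O(n) = -4/3 - 14/n (O(n) = -14/n - 8*⅙ = -14/n - 4/3 = -4/3 - 14/n)
(-1456/(8*(-24)) + 398/O(G(1, 4))) + 3723 = (-1456/(8*(-24)) + 398/(-4/3 - 14*(1 + 4)/(4 + 4))) + 3723 = (-1456/(-192) + 398/(-4/3 - 14/(8/5))) + 3723 = (-1456*(-1/192) + 398/(-4/3 - 14/((⅕)*8))) + 3723 = (91/12 + 398/(-4/3 - 14/8/5)) + 3723 = (91/12 + 398/(-4/3 - 14*5/8)) + 3723 = (91/12 + 398/(-4/3 - 35/4)) + 3723 = (91/12 + 398/(-121/12)) + 3723 = (91/12 + 398*(-12/121)) + 3723 = (91/12 - 4776/121) + 3723 = -46301/1452 + 3723 = 5359495/1452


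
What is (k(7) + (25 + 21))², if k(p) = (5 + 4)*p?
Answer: 11881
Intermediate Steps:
k(p) = 9*p
(k(7) + (25 + 21))² = (9*7 + (25 + 21))² = (63 + 46)² = 109² = 11881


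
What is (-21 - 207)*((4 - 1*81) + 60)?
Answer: 3876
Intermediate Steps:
(-21 - 207)*((4 - 1*81) + 60) = -228*((4 - 81) + 60) = -228*(-77 + 60) = -228*(-17) = 3876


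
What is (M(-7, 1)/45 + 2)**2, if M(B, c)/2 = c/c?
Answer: 8464/2025 ≈ 4.1798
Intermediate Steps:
M(B, c) = 2 (M(B, c) = 2*(c/c) = 2*1 = 2)
(M(-7, 1)/45 + 2)**2 = (2/45 + 2)**2 = (92/45)**2 = 8464/2025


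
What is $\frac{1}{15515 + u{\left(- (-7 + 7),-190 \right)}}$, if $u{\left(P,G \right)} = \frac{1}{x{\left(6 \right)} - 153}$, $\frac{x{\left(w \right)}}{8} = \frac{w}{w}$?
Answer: $\frac{145}{2249674} \approx 6.4454 \cdot 10^{-5}$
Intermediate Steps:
$x{\left(w \right)} = 8$ ($x{\left(w \right)} = 8 \frac{w}{w} = 8 \cdot 1 = 8$)
$u{\left(P,G \right)} = - \frac{1}{145}$ ($u{\left(P,G \right)} = \frac{1}{8 - 153} = \frac{1}{-145} = - \frac{1}{145}$)
$\frac{1}{15515 + u{\left(- (-7 + 7),-190 \right)}} = \frac{1}{15515 - \frac{1}{145}} = \frac{1}{\frac{2249674}{145}} = \frac{145}{2249674}$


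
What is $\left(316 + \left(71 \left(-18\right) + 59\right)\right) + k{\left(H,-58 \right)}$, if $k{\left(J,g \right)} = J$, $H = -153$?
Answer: $-1056$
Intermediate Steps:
$\left(316 + \left(71 \left(-18\right) + 59\right)\right) + k{\left(H,-58 \right)} = \left(316 + \left(71 \left(-18\right) + 59\right)\right) - 153 = \left(316 + \left(-1278 + 59\right)\right) - 153 = \left(316 - 1219\right) - 153 = -903 - 153 = -1056$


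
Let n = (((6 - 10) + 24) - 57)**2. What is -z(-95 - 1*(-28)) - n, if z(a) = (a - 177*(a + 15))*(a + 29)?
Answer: 345837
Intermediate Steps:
z(a) = (-2655 - 176*a)*(29 + a) (z(a) = (a - 177*(15 + a))*(29 + a) = (a + (-2655 - 177*a))*(29 + a) = (-2655 - 176*a)*(29 + a))
n = 1369 (n = ((-4 + 24) - 57)**2 = (20 - 57)**2 = (-37)**2 = 1369)
-z(-95 - 1*(-28)) - n = -(-76995 - 7759*(-95 - 1*(-28)) - 176*(-95 - 1*(-28))**2) - 1*1369 = -(-76995 - 7759*(-95 + 28) - 176*(-95 + 28)**2) - 1369 = -(-76995 - 7759*(-67) - 176*(-67)**2) - 1369 = -(-76995 + 519853 - 176*4489) - 1369 = -(-76995 + 519853 - 790064) - 1369 = -1*(-347206) - 1369 = 347206 - 1369 = 345837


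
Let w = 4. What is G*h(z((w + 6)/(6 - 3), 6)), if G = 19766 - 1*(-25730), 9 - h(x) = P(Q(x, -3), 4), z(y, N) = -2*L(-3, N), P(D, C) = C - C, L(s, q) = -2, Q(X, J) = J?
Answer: 409464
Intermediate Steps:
P(D, C) = 0
z(y, N) = 4 (z(y, N) = -2*(-2) = 4)
h(x) = 9 (h(x) = 9 - 1*0 = 9 + 0 = 9)
G = 45496 (G = 19766 + 25730 = 45496)
G*h(z((w + 6)/(6 - 3), 6)) = 45496*9 = 409464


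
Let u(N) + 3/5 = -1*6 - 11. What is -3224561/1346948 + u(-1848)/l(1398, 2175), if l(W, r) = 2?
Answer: -75388517/6734740 ≈ -11.194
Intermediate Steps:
u(N) = -88/5 (u(N) = -⅗ + (-1*6 - 11) = -⅗ + (-6 - 11) = -⅗ - 17 = -88/5)
-3224561/1346948 + u(-1848)/l(1398, 2175) = -3224561/1346948 - 88/5/2 = -3224561*1/1346948 - 88/5*½ = -3224561/1346948 - 44/5 = -75388517/6734740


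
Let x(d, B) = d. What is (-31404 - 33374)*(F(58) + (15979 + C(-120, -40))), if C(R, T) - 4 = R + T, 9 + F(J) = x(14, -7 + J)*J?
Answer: -1076999028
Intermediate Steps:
F(J) = -9 + 14*J
C(R, T) = 4 + R + T (C(R, T) = 4 + (R + T) = 4 + R + T)
(-31404 - 33374)*(F(58) + (15979 + C(-120, -40))) = (-31404 - 33374)*((-9 + 14*58) + (15979 + (4 - 120 - 40))) = -64778*((-9 + 812) + (15979 - 156)) = -64778*(803 + 15823) = -64778*16626 = -1076999028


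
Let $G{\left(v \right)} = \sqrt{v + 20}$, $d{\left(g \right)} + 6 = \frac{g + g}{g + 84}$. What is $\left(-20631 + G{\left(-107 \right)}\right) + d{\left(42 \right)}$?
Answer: $- \frac{61909}{3} + i \sqrt{87} \approx -20636.0 + 9.3274 i$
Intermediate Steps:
$d{\left(g \right)} = -6 + \frac{2 g}{84 + g}$ ($d{\left(g \right)} = -6 + \frac{g + g}{g + 84} = -6 + \frac{2 g}{84 + g}$)
$G{\left(v \right)} = \sqrt{20 + v}$
$\left(-20631 + G{\left(-107 \right)}\right) + d{\left(42 \right)} = \left(-20631 + \sqrt{20 - 107}\right) + \frac{4 \left(-126 - 42\right)}{84 + 42} = \left(-20631 + \sqrt{-87}\right) + \frac{4 \left(-126 - 42\right)}{126} = \left(-20631 + i \sqrt{87}\right) + 4 \cdot \frac{1}{126} \left(-168\right) = \left(-20631 + i \sqrt{87}\right) - \frac{16}{3} = - \frac{61909}{3} + i \sqrt{87}$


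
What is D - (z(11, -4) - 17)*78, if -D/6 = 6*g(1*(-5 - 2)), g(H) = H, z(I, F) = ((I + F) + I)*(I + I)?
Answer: -29310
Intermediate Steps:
z(I, F) = 2*I*(F + 2*I) (z(I, F) = ((F + I) + I)*(2*I) = (F + 2*I)*(2*I) = 2*I*(F + 2*I))
D = 252 (D = -36*1*(-5 - 2) = -36*1*(-7) = -36*(-7) = -6*(-42) = 252)
D - (z(11, -4) - 17)*78 = 252 - (2*11*(-4 + 2*11) - 17)*78 = 252 - (2*11*(-4 + 22) - 17)*78 = 252 - (2*11*18 - 17)*78 = 252 - (396 - 17)*78 = 252 - 379*78 = 252 - 1*29562 = 252 - 29562 = -29310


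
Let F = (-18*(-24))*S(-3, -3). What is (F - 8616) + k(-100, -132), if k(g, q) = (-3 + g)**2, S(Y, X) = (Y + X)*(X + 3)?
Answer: 1993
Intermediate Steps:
S(Y, X) = (3 + X)*(X + Y) (S(Y, X) = (X + Y)*(3 + X) = (3 + X)*(X + Y))
F = 0 (F = (-18*(-24))*((-3)**2 + 3*(-3) + 3*(-3) - 3*(-3)) = 432*(9 - 9 - 9 + 9) = 432*0 = 0)
(F - 8616) + k(-100, -132) = (0 - 8616) + (-3 - 100)**2 = -8616 + (-103)**2 = -8616 + 10609 = 1993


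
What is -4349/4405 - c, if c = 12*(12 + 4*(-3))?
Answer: -4349/4405 ≈ -0.98729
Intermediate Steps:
c = 0 (c = 12*(12 - 12) = 12*0 = 0)
-4349/4405 - c = -4349/4405 - 1*0 = -4349*1/4405 + 0 = -4349/4405 + 0 = -4349/4405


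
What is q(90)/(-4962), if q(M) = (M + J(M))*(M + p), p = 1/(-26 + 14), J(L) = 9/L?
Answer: -972179/595440 ≈ -1.6327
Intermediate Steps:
p = -1/12 (p = 1/(-12) = -1/12 ≈ -0.083333)
q(M) = (-1/12 + M)*(M + 9/M) (q(M) = (M + 9/M)*(M - 1/12) = (M + 9/M)*(-1/12 + M) = (-1/12 + M)*(M + 9/M))
q(90)/(-4962) = (9 + 90² - ¾/90 - 1/12*90)/(-4962) = (9 + 8100 - ¾*1/90 - 15/2)*(-1/4962) = (9 + 8100 - 1/120 - 15/2)*(-1/4962) = (972179/120)*(-1/4962) = -972179/595440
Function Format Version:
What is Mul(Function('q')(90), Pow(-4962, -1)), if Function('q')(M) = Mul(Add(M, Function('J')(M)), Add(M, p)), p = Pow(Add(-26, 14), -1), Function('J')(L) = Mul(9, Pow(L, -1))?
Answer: Rational(-972179, 595440) ≈ -1.6327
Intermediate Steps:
p = Rational(-1, 12) (p = Pow(-12, -1) = Rational(-1, 12) ≈ -0.083333)
Function('q')(M) = Mul(Add(Rational(-1, 12), M), Add(M, Mul(9, Pow(M, -1)))) (Function('q')(M) = Mul(Add(M, Mul(9, Pow(M, -1))), Add(M, Rational(-1, 12))) = Mul(Add(M, Mul(9, Pow(M, -1))), Add(Rational(-1, 12), M)) = Mul(Add(Rational(-1, 12), M), Add(M, Mul(9, Pow(M, -1)))))
Mul(Function('q')(90), Pow(-4962, -1)) = Mul(Add(9, Pow(90, 2), Mul(Rational(-3, 4), Pow(90, -1)), Mul(Rational(-1, 12), 90)), Pow(-4962, -1)) = Mul(Add(9, 8100, Mul(Rational(-3, 4), Rational(1, 90)), Rational(-15, 2)), Rational(-1, 4962)) = Mul(Add(9, 8100, Rational(-1, 120), Rational(-15, 2)), Rational(-1, 4962)) = Mul(Rational(972179, 120), Rational(-1, 4962)) = Rational(-972179, 595440)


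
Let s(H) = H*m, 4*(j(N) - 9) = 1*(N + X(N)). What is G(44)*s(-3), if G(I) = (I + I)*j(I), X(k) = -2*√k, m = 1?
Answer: -5280 + 264*√11 ≈ -4404.4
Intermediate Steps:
j(N) = 9 - √N/2 + N/4 (j(N) = 9 + (1*(N - 2*√N))/4 = 9 + (N - 2*√N)/4 = 9 + (-√N/2 + N/4) = 9 - √N/2 + N/4)
G(I) = 2*I*(9 - √I/2 + I/4) (G(I) = (I + I)*(9 - √I/2 + I/4) = (2*I)*(9 - √I/2 + I/4) = 2*I*(9 - √I/2 + I/4))
s(H) = H (s(H) = H*1 = H)
G(44)*s(-3) = ((½)*44*(36 + 44 - 4*√11))*(-3) = ((½)*44*(80 - 4*√11))*(-3) = (1760 - 88*√11)*(-3) = -5280 + 264*√11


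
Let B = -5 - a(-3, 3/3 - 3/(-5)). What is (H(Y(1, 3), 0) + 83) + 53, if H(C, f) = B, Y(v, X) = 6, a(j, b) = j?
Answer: 134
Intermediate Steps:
B = -2 (B = -5 - 1*(-3) = -5 + 3 = -2)
H(C, f) = -2
(H(Y(1, 3), 0) + 83) + 53 = (-2 + 83) + 53 = 81 + 53 = 134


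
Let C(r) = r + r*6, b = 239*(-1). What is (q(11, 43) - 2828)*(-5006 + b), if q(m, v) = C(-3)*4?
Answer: 15273440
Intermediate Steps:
b = -239
C(r) = 7*r (C(r) = r + 6*r = 7*r)
q(m, v) = -84 (q(m, v) = (7*(-3))*4 = -21*4 = -84)
(q(11, 43) - 2828)*(-5006 + b) = (-84 - 2828)*(-5006 - 239) = -2912*(-5245) = 15273440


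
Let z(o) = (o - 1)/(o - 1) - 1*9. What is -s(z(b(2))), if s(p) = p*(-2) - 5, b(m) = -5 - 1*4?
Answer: -11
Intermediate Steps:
b(m) = -9 (b(m) = -5 - 4 = -9)
z(o) = -8 (z(o) = (-1 + o)/(-1 + o) - 9 = 1 - 9 = -8)
s(p) = -5 - 2*p (s(p) = -2*p - 5 = -5 - 2*p)
-s(z(b(2))) = -(-5 - 2*(-8)) = -(-5 + 16) = -1*11 = -11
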